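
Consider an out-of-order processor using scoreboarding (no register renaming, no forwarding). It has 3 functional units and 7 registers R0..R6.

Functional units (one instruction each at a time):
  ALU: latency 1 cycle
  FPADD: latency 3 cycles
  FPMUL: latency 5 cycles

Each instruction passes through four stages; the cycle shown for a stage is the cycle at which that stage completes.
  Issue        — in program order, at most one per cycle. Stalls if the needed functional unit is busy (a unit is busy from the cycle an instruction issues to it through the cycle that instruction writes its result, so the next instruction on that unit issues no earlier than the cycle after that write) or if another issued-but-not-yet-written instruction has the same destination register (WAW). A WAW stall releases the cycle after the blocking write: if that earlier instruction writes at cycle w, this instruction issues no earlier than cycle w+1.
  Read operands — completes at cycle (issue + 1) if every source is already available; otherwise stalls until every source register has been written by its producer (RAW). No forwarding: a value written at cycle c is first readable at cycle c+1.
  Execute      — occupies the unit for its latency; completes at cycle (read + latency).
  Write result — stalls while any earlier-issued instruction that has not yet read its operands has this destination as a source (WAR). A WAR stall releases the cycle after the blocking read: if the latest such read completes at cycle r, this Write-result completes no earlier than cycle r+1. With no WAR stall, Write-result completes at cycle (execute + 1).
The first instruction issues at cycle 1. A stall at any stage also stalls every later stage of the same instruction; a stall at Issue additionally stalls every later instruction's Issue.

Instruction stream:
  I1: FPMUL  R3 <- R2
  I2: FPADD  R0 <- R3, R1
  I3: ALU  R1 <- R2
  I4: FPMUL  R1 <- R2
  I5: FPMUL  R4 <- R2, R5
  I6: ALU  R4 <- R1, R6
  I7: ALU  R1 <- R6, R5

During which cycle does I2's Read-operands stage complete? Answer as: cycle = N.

c1: I1→FPMUL
c2: I1 RO; I2→FPADD
c3: I3→ALU
c4: I3 RO
c5: I3 EX
c7: I1 EX
c8: I1 WR R3
c9: I2 RO
c10: I3 WR R1
c11: I4→FPMUL
c12: I2 EX; I4 RO
c13: I2 WR R0
c17: I4 EX
c18: I4 WR R1
c19: I5→FPMUL
c20: I5 RO
c25: I5 EX
c26: I5 WR R4
c27: I6→ALU
c28: I6 RO
c29: I6 EX
c30: I6 WR R4
c31: I7→ALU
c32: I7 RO
c33: I7 EX
c34: I7 WR R1

cycle = 9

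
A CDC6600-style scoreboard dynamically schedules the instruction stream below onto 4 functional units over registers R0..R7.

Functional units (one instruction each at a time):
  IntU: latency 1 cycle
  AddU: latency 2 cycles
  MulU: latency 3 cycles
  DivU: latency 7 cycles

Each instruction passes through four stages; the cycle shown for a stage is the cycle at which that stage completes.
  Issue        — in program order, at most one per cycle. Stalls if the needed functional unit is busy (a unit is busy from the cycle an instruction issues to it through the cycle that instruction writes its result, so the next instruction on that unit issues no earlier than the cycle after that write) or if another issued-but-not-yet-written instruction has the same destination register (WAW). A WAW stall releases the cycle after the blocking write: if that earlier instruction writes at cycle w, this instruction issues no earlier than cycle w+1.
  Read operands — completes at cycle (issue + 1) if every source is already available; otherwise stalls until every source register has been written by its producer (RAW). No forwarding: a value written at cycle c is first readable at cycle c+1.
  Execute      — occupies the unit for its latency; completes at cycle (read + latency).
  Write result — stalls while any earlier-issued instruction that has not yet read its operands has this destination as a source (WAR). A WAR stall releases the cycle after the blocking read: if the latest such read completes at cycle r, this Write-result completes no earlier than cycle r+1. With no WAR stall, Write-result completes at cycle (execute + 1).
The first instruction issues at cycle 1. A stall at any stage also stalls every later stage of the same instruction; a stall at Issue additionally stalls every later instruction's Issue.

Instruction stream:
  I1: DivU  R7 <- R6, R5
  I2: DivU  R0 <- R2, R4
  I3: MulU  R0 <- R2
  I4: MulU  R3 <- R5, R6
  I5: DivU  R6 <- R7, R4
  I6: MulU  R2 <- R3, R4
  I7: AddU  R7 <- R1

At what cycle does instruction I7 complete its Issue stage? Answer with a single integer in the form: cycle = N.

I1: IS=1 RO=2 EX=9 WR=10
I2: IS=11 RO=12 EX=19 WR=20  [struct: DivU busy until I1 writes@10]
I3: IS=21 RO=22 EX=25 WR=26  [WAW R0: wait I2 write@20]
I4: IS=27 RO=28 EX=31 WR=32  [struct: MulU busy until I3 writes@26]
I5: IS=28 RO=29 EX=36 WR=37
I6: IS=33 RO=34 EX=37 WR=38  [struct: MulU busy until I4 writes@32]
I7: IS=34 RO=35 EX=37 WR=38

cycle = 34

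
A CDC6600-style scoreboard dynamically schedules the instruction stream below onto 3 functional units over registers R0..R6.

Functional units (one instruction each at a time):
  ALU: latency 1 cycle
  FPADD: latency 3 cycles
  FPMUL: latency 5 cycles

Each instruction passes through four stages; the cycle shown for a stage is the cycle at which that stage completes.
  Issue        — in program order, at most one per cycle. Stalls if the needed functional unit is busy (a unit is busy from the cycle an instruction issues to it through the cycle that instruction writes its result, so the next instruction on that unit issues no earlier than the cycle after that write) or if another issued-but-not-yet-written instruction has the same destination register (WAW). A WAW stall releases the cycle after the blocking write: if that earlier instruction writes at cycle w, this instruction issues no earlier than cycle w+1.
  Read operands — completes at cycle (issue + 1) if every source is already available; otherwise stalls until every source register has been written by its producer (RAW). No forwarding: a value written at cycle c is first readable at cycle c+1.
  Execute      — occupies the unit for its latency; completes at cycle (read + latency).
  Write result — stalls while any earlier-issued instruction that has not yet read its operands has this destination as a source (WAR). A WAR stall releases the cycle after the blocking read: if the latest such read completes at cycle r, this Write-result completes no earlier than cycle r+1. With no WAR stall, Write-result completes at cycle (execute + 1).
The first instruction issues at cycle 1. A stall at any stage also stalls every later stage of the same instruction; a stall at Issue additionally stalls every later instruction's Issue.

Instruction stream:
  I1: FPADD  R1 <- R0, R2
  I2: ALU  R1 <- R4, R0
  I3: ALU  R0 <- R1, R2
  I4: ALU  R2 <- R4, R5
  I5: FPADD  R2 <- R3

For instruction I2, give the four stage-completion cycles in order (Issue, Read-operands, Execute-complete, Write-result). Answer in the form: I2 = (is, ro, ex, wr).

I2 = (7, 8, 9, 10)

I1 -> (1, 2, 5, 6)
I2 -> (7, 8, 9, 10)  // WAW R1: wait I1 write@6
I3 -> (11, 12, 13, 14)  // struct: ALU busy until I2 writes@10
I4 -> (15, 16, 17, 18)  // struct: ALU busy until I3 writes@14
I5 -> (19, 20, 23, 24)  // WAW R2: wait I4 write@18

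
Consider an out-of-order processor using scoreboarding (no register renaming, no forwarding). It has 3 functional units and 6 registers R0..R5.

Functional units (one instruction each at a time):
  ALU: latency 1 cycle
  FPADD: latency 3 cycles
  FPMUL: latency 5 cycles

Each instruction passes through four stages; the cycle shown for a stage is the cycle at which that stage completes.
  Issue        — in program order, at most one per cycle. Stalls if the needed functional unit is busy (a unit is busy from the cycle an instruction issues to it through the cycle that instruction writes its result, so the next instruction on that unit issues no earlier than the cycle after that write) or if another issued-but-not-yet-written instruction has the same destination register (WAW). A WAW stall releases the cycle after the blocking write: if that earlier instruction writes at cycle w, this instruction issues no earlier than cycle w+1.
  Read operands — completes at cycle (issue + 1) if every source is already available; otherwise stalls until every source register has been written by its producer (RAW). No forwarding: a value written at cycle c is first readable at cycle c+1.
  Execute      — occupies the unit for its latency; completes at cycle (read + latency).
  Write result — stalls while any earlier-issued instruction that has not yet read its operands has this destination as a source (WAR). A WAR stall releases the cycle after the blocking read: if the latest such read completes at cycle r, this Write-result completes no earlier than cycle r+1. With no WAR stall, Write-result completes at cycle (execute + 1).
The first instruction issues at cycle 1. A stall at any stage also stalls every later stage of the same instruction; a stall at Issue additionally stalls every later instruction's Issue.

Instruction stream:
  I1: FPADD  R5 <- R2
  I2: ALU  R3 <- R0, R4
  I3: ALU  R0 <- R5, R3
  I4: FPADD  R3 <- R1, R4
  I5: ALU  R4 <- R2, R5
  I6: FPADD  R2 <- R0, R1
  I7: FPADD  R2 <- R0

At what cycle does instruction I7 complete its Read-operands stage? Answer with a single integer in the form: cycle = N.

cycle = 20

[1] issue I1 (FPADD)
[2] I1 read-ops | issue I2 (ALU)
[3] I2 read-ops
[4] I2 finished on ALU
[5] I1 finished on FPADD | I2→R3
[6] I1→R5 | issue I3 (ALU)
[7] I3 read-ops | issue I4 (FPADD)
[8] I3 finished on ALU | I4 read-ops
[9] I3→R0
[10] issue I5 (ALU)
[11] I4 finished on FPADD | I5 read-ops
[12] I4→R3 | I5 finished on ALU
[13] I5→R4 | issue I6 (FPADD)
[14] I6 read-ops
[17] I6 finished on FPADD
[18] I6→R2
[19] issue I7 (FPADD)
[20] I7 read-ops
[23] I7 finished on FPADD
[24] I7→R2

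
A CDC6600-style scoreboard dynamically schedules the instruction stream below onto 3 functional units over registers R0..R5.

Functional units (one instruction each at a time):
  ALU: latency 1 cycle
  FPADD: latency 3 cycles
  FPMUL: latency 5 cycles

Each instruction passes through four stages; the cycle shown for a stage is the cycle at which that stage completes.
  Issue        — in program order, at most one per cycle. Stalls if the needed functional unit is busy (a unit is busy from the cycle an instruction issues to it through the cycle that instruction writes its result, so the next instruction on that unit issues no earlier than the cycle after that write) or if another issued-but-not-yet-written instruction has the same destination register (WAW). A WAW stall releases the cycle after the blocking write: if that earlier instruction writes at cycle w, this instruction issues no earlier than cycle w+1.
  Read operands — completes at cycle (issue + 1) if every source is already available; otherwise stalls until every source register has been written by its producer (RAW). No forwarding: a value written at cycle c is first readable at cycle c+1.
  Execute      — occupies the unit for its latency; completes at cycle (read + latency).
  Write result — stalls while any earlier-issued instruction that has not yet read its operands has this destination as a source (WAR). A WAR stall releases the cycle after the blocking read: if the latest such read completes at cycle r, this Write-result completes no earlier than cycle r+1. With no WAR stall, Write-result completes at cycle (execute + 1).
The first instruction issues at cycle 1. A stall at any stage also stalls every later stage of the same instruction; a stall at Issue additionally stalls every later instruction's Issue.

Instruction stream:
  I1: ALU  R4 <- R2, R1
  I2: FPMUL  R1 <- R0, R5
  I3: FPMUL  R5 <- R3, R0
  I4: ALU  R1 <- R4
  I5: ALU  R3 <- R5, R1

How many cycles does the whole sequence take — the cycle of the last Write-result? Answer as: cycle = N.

I1  is:1  ro:2  ex:3  wr:4
I2  is:2  ro:3  ex:8  wr:9
I3  is:10  ro:11  ex:16  wr:17  — struct: FPMUL busy until I2 writes@9
I4  is:11  ro:12  ex:13  wr:14
I5  is:15  ro:18  ex:19  wr:20  — struct: ALU busy until I4 writes@14, RAW R5: wait I3 write@17

cycle = 20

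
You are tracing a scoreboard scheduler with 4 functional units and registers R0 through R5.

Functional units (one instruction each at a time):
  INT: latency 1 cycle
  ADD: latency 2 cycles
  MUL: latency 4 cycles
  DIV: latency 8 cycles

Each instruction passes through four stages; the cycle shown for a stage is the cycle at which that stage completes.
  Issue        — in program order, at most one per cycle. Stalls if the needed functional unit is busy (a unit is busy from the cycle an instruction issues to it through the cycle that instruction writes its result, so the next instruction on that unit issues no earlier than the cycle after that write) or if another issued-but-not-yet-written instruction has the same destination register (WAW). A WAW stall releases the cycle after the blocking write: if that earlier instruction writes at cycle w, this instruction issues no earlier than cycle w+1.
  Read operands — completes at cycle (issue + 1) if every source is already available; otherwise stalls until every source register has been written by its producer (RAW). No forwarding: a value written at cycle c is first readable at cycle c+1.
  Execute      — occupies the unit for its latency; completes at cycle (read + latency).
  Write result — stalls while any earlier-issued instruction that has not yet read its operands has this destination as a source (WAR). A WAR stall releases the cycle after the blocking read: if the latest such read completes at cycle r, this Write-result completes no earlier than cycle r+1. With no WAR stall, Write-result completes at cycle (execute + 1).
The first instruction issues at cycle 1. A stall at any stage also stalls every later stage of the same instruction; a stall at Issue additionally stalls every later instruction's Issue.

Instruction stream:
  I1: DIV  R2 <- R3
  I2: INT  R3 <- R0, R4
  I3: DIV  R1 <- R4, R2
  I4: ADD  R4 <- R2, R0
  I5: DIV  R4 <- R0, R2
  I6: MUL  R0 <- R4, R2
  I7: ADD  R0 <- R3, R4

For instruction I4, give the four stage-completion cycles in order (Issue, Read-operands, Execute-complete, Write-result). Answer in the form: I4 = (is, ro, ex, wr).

I4 = (13, 14, 16, 17)

[1] I1→DIV
[2] I1 RO; I2→INT
[3] I2 RO
[4] I2 EX
[5] I2 WR R3
[10] I1 EX
[11] I1 WR R2
[12] I3→DIV
[13] I3 RO; I4→ADD
[14] I4 RO
[16] I4 EX
[17] I4 WR R4
[21] I3 EX
[22] I3 WR R1
[23] I5→DIV
[24] I5 RO; I6→MUL
[32] I5 EX
[33] I5 WR R4
[34] I6 RO
[38] I6 EX
[39] I6 WR R0
[40] I7→ADD
[41] I7 RO
[43] I7 EX
[44] I7 WR R0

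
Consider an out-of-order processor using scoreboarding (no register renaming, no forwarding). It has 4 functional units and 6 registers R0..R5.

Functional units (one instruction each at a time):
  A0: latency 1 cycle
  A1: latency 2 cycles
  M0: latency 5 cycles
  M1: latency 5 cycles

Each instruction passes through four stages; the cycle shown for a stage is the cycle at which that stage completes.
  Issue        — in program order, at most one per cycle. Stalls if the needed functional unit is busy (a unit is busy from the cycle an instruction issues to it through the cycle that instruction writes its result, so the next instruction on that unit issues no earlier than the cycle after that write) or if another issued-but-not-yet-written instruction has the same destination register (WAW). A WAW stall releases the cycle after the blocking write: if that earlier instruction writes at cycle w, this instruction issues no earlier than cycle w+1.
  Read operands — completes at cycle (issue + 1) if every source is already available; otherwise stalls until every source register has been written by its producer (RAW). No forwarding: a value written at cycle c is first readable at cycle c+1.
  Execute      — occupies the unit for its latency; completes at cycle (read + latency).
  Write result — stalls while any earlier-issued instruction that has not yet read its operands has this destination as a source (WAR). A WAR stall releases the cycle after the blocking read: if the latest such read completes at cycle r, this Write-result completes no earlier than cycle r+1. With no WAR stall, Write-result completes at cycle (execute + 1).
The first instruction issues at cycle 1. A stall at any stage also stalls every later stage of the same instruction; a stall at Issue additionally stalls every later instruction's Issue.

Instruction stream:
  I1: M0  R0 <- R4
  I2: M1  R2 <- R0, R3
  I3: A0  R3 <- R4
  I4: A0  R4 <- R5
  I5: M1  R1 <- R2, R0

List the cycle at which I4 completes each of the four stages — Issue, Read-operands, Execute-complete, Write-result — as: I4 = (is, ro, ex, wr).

I4 = (11, 12, 13, 14)

I1  is:1  ro:2  ex:7  wr:8
I2  is:2  ro:9  ex:14  wr:15  — RAW R0: wait I1 write@8
I3  is:3  ro:4  ex:5  wr:10  — WAR R3: wait I2 read@9
I4  is:11  ro:12  ex:13  wr:14  — struct: A0 busy until I3 writes@10
I5  is:16  ro:17  ex:22  wr:23  — struct: M1 busy until I2 writes@15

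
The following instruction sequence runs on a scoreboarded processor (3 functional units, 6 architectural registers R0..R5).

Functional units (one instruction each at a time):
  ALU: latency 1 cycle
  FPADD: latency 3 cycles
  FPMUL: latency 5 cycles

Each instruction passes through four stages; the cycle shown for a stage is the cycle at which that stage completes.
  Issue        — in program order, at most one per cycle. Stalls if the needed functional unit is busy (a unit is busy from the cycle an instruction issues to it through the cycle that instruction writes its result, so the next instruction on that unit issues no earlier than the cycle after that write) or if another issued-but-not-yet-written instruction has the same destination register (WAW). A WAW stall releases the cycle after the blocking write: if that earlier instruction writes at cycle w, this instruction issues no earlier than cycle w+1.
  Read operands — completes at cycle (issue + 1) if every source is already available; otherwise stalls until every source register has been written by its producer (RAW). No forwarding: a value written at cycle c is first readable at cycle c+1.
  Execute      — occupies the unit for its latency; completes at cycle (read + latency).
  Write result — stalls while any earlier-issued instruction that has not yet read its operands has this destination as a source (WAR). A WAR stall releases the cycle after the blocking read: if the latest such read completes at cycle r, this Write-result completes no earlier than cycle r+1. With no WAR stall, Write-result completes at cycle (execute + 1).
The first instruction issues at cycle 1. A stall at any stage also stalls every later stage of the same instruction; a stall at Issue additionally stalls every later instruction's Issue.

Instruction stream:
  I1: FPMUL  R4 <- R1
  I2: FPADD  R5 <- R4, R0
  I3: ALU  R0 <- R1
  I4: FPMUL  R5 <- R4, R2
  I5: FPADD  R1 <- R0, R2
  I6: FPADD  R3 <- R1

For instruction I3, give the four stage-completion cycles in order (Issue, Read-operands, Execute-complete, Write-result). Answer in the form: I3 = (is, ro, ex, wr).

I1: IS=1 RO=2 EX=7 WR=8
I2: IS=2 RO=9 EX=12 WR=13  [RAW R4: wait I1 write@8]
I3: IS=3 RO=4 EX=5 WR=10  [WAR R0: wait I2 read@9]
I4: IS=14 RO=15 EX=20 WR=21  [WAW R5: wait I2 write@13]
I5: IS=15 RO=16 EX=19 WR=20
I6: IS=21 RO=22 EX=25 WR=26  [struct: FPADD busy until I5 writes@20]

I3 = (3, 4, 5, 10)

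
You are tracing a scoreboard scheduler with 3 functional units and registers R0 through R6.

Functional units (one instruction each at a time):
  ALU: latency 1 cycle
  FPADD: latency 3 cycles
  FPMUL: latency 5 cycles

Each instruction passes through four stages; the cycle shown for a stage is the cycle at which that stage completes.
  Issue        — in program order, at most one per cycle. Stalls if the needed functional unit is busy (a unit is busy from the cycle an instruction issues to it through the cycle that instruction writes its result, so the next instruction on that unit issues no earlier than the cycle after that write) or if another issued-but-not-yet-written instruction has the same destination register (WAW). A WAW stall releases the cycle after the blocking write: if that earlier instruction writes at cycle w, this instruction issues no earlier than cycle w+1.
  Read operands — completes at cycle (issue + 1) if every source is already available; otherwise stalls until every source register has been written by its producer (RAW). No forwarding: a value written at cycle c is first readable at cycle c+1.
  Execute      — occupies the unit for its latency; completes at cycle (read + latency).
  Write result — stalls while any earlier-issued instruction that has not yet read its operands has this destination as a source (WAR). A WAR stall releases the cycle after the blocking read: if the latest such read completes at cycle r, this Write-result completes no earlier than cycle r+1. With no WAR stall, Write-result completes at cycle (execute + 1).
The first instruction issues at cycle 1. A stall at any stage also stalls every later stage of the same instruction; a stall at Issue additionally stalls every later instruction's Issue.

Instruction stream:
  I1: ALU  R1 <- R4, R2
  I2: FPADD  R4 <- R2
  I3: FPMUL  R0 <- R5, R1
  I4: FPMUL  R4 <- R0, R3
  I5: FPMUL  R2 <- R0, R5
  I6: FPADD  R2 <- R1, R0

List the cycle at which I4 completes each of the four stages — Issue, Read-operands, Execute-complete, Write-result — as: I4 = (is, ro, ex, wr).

[1] issue I1 (ALU)
[2] I1 read-ops · issue I2 (FPADD)
[3] I1 finished on ALU · I2 read-ops · issue I3 (FPMUL)
[4] I1→R1
[5] I3 read-ops
[6] I2 finished on FPADD
[7] I2→R4
[10] I3 finished on FPMUL
[11] I3→R0
[12] issue I4 (FPMUL)
[13] I4 read-ops
[18] I4 finished on FPMUL
[19] I4→R4
[20] issue I5 (FPMUL)
[21] I5 read-ops
[26] I5 finished on FPMUL
[27] I5→R2
[28] issue I6 (FPADD)
[29] I6 read-ops
[32] I6 finished on FPADD
[33] I6→R2

I4 = (12, 13, 18, 19)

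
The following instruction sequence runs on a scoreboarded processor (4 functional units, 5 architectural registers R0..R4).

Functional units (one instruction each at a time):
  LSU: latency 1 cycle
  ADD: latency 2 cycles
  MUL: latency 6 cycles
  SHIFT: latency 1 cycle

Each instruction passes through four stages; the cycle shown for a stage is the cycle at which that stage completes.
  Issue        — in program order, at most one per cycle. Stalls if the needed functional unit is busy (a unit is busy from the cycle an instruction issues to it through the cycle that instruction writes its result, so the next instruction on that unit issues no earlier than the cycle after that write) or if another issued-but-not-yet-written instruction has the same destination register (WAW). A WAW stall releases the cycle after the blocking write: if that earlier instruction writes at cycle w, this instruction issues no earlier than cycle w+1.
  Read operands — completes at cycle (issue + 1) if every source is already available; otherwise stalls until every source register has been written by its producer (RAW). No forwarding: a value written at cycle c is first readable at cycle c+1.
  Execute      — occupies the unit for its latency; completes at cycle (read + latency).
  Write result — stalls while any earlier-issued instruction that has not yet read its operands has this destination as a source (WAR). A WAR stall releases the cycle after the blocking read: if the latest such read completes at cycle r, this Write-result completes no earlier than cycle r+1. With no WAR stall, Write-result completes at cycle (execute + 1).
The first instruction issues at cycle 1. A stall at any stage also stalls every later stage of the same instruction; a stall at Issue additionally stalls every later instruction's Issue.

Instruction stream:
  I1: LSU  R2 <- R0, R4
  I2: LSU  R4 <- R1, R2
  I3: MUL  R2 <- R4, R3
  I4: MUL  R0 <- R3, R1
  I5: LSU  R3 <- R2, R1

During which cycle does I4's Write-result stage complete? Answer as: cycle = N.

cycle = 25

c1: I1→LSU
c2: I1 RO
c3: I1 EX
c4: I1 WR R2
c5: I2→LSU
c6: I2 RO, I3→MUL
c7: I2 EX
c8: I2 WR R4
c9: I3 RO
c15: I3 EX
c16: I3 WR R2
c17: I4→MUL
c18: I4 RO, I5→LSU
c19: I5 RO
c20: I5 EX
c21: I5 WR R3
c24: I4 EX
c25: I4 WR R0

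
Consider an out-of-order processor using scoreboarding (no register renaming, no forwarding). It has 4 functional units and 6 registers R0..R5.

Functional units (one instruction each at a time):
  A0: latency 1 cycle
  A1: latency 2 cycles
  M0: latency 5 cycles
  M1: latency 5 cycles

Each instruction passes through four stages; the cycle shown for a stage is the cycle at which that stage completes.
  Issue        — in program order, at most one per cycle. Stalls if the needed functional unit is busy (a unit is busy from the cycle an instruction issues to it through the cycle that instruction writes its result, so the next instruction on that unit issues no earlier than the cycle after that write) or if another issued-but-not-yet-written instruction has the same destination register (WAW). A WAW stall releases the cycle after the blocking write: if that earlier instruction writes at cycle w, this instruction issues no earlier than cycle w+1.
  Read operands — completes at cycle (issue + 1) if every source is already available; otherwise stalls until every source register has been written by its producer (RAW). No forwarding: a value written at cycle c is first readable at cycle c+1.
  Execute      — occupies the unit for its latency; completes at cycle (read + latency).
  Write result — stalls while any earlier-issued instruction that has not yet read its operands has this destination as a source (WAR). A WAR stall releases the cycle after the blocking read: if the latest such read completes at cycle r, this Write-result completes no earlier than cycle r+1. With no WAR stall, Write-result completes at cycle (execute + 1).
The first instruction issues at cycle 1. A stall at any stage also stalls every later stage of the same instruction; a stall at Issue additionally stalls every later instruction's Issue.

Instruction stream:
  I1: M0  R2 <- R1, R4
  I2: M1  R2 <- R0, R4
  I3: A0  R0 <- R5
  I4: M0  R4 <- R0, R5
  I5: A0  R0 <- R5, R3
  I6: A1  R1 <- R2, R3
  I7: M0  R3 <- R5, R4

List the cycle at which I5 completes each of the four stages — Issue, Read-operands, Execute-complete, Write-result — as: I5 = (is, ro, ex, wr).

I1 -> (1, 2, 7, 8)
I2 -> (9, 10, 15, 16)  // WAW R2: wait I1 write@8
I3 -> (10, 11, 12, 13)
I4 -> (11, 14, 19, 20)  // RAW R0: wait I3 write@13
I5 -> (14, 15, 16, 17)  // struct: A0 busy until I3 writes@13
I6 -> (15, 17, 19, 20)  // RAW R2: wait I2 write@16
I7 -> (21, 22, 27, 28)  // struct: M0 busy until I4 writes@20

I5 = (14, 15, 16, 17)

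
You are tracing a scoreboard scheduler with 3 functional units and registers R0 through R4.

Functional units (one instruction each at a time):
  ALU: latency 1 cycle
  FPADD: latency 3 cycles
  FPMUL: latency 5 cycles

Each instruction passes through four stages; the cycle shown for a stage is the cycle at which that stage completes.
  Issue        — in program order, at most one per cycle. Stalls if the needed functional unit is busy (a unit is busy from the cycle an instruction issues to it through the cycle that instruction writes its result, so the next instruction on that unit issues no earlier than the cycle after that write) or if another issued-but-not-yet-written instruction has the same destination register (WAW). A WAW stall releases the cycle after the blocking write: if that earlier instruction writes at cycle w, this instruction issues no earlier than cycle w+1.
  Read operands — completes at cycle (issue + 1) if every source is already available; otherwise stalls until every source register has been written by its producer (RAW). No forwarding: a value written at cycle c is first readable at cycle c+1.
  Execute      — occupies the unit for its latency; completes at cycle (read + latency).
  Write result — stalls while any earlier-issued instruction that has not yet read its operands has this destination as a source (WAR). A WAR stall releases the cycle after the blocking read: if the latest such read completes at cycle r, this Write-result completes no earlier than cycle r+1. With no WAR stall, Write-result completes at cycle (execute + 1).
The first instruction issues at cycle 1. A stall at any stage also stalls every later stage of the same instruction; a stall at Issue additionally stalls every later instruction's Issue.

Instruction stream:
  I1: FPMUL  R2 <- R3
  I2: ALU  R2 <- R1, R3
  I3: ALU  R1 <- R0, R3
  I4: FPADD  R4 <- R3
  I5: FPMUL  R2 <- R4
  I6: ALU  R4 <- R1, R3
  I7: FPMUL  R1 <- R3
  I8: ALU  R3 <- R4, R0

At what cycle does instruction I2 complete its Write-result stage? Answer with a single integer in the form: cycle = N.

cycle = 12

1) issue 1, read 2, done 7, write 8
2) issue 9, read 10, done 11, write 12  <WAW R2: wait I1 write@8>
3) issue 13, read 14, done 15, write 16  <struct: ALU busy until I2 writes@12>
4) issue 14, read 15, done 18, write 19
5) issue 15, read 20, done 25, write 26  <RAW R4: wait I4 write@19>
6) issue 20, read 21, done 22, write 23  <WAW R4: wait I4 write@19>
7) issue 27, read 28, done 33, write 34  <struct: FPMUL busy until I5 writes@26>
8) issue 28, read 29, done 30, write 31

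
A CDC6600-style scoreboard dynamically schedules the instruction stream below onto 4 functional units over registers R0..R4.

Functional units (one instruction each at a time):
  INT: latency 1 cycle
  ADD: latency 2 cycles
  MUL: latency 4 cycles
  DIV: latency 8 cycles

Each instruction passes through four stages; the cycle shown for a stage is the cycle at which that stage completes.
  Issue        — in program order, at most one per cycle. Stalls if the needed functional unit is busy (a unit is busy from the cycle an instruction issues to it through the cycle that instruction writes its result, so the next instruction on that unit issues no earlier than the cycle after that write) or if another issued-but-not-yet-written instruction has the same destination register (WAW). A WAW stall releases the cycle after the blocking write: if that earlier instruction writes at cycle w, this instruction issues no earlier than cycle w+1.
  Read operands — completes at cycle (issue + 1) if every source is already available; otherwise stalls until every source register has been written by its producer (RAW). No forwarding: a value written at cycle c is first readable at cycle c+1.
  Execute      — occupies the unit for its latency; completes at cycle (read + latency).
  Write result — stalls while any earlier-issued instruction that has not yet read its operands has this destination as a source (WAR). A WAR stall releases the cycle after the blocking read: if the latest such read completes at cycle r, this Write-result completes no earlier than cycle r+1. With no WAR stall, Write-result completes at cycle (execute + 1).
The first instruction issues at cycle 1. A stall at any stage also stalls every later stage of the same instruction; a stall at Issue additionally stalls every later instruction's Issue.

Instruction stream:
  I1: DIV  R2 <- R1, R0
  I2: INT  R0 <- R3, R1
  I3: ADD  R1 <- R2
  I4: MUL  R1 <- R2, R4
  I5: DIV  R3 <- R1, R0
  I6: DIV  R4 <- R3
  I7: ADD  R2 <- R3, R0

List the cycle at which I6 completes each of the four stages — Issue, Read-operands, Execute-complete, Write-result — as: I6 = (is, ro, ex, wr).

I6 = (33, 34, 42, 43)

[I1] 1/2/10/11
[I2] 2/3/4/5
[I3] 3/12/14/15  (RAW R2: wait I1 write@11)
[I4] 16/17/21/22  (WAW R1: wait I3 write@15)
[I5] 17/23/31/32  (RAW R1: wait I4 write@22)
[I6] 33/34/42/43  (struct: DIV busy until I5 writes@32)
[I7] 34/35/37/38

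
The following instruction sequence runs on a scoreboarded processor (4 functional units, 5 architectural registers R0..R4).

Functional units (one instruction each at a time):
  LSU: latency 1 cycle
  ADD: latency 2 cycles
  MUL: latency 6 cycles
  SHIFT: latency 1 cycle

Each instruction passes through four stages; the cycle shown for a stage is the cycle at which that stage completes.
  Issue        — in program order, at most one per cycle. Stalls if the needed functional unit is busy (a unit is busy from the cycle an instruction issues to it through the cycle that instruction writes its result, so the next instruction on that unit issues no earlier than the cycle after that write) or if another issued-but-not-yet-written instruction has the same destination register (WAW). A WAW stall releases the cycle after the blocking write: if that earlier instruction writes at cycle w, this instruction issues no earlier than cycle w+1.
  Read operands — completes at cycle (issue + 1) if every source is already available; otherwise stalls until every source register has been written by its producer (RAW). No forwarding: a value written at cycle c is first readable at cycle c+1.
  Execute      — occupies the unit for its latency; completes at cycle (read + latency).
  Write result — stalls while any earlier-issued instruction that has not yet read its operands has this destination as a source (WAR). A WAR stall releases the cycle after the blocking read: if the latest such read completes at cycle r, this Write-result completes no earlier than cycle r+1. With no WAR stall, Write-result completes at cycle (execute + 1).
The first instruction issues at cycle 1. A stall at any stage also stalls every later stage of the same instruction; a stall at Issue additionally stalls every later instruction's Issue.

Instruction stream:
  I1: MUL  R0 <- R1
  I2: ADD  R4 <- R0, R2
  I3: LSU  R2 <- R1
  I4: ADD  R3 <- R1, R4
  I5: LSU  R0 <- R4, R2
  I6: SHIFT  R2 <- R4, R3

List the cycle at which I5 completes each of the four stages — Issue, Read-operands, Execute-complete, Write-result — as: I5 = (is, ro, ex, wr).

t=1  I1 issues→MUL
t=2  I1 reads · I2 issues→ADD
t=3  I3 issues→LSU
t=4  I3 reads
t=5  I3 exec-done
t=8  I1 exec-done
t=9  I1 writes R0
t=10  I2 reads
t=11  I3 writes R2
t=12  I2 exec-done
t=13  I2 writes R4
t=14  I4 issues→ADD
t=15  I4 reads · I5 issues→LSU
t=16  I5 reads · I6 issues→SHIFT
t=17  I4 exec-done · I5 exec-done
t=18  I4 writes R3 · I5 writes R0
t=19  I6 reads
t=20  I6 exec-done
t=21  I6 writes R2

I5 = (15, 16, 17, 18)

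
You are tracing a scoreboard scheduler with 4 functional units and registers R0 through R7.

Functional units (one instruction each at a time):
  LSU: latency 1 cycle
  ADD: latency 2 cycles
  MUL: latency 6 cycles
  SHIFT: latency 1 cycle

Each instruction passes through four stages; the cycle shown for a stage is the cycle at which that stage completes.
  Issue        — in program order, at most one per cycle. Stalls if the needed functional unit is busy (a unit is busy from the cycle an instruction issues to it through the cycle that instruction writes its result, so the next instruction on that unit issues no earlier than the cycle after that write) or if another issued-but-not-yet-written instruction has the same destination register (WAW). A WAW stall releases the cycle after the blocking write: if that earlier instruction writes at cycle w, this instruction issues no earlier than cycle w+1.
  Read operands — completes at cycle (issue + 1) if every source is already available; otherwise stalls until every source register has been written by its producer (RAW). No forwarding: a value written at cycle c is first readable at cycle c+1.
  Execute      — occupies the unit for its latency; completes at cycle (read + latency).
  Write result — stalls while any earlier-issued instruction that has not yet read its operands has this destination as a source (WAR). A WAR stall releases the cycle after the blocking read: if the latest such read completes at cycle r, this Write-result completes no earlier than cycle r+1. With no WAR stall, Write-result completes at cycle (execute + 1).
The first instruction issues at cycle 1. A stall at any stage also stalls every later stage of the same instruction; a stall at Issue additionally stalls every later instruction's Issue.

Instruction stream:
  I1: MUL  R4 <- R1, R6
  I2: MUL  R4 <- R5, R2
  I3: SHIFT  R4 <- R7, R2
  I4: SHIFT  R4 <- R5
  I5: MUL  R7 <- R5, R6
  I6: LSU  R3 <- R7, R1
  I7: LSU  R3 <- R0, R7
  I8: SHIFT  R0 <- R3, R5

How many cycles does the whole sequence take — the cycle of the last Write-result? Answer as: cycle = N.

cycle = 42

c1: I1→MUL
c2: I1 RO
c8: I1 EX
c9: I1 WR R4
c10: I2→MUL
c11: I2 RO
c17: I2 EX
c18: I2 WR R4
c19: I3→SHIFT
c20: I3 RO
c21: I3 EX
c22: I3 WR R4
c23: I4→SHIFT
c24: I4 RO, I5→MUL
c25: I4 EX, I5 RO, I6→LSU
c26: I4 WR R4
c31: I5 EX
c32: I5 WR R7
c33: I6 RO
c34: I6 EX
c35: I6 WR R3
c36: I7→LSU
c37: I7 RO, I8→SHIFT
c38: I7 EX
c39: I7 WR R3
c40: I8 RO
c41: I8 EX
c42: I8 WR R0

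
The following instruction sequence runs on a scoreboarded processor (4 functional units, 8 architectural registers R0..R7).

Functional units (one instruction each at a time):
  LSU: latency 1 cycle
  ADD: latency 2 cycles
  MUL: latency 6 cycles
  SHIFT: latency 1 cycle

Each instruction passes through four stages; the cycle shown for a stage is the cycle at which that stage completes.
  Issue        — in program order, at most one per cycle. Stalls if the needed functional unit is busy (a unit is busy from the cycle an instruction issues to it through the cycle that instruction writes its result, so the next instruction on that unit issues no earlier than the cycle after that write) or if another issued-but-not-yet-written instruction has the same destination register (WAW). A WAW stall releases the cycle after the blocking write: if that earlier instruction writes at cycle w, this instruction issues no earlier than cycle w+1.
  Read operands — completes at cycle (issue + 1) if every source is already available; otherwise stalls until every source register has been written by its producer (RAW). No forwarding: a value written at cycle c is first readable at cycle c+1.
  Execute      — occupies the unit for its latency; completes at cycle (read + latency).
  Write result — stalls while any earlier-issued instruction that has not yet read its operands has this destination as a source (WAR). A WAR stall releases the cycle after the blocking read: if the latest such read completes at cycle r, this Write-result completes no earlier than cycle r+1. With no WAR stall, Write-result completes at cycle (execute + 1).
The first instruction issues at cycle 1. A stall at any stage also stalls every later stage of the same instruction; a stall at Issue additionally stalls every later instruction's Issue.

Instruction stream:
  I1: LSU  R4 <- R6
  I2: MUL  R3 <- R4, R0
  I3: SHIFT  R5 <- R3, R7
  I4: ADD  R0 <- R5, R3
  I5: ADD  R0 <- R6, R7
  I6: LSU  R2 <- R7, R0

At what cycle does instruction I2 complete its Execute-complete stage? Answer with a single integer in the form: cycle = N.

cycle = 11

cycle 1: I1→LSU
cycle 2: I1 RO | I2→MUL
cycle 3: I1 EX | I3→SHIFT
cycle 4: I1 WR R4 | I4→ADD
cycle 5: I2 RO
cycle 11: I2 EX
cycle 12: I2 WR R3
cycle 13: I3 RO
cycle 14: I3 EX
cycle 15: I3 WR R5
cycle 16: I4 RO
cycle 18: I4 EX
cycle 19: I4 WR R0
cycle 20: I5→ADD
cycle 21: I5 RO | I6→LSU
cycle 23: I5 EX
cycle 24: I5 WR R0
cycle 25: I6 RO
cycle 26: I6 EX
cycle 27: I6 WR R2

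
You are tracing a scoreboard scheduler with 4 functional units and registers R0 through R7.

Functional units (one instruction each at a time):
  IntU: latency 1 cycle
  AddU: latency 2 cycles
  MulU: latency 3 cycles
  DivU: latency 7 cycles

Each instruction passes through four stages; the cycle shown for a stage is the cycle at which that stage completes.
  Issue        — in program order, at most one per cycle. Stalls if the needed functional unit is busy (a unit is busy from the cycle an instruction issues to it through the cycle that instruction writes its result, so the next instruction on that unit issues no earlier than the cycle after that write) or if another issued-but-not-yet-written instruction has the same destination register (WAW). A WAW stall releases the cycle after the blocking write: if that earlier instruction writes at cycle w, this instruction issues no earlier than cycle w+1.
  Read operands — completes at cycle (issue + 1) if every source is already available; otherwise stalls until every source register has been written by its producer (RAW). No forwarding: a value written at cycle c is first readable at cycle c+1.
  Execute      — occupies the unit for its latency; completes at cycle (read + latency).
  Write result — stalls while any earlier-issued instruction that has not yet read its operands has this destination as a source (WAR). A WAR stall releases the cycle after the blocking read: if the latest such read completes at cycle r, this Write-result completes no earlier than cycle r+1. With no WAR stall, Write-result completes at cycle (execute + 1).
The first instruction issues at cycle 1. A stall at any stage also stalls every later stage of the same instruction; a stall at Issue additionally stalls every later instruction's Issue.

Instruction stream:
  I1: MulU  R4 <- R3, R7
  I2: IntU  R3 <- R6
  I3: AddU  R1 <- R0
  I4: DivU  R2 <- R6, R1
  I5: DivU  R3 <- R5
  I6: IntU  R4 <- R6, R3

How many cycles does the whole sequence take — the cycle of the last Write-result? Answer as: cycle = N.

c1: I1 issues→MulU
c2: I1 reads; I2 issues→IntU
c3: I2 reads; I3 issues→AddU
c4: I2 exec-done; I3 reads; I4 issues→DivU
c5: I1 exec-done; I2 writes R3
c6: I1 writes R4; I3 exec-done
c7: I3 writes R1
c8: I4 reads
c15: I4 exec-done
c16: I4 writes R2
c17: I5 issues→DivU
c18: I5 reads; I6 issues→IntU
c25: I5 exec-done
c26: I5 writes R3
c27: I6 reads
c28: I6 exec-done
c29: I6 writes R4

cycle = 29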